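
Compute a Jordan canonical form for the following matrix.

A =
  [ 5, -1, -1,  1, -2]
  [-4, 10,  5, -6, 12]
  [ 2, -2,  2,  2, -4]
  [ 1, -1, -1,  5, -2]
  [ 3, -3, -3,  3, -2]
J_3(4) ⊕ J_1(4) ⊕ J_1(4)

The characteristic polynomial is
  det(x·I − A) = x^5 - 20*x^4 + 160*x^3 - 640*x^2 + 1280*x - 1024 = (x - 4)^5

Eigenvalues and multiplicities (the geometric multiplicity of λ is n − rank(A − λI), which equals the number of Jordan blocks for λ):
  λ = 4: algebraic multiplicity = 5, geometric multiplicity = 3

Determining the block sizes for each eigenvalue:
  λ = 4: with am = 5 and gm = 3, the partition is not yet determined (e.g. several partitions of 5 into 3 parts exist). Let N = A − (4)·I. Computing rank(N^1) = 2, rank(N^2) = 1, rank(N^3) = 0; the number of blocks of size ≥ j is rank(N^{j−1}) − rank(N^j), giving [3, 1, 1]. So we have 1 block(s) of size 3, 2 block(s) of size 1 → block sizes [3, 1, 1]

Assembling the blocks gives a Jordan form
J =
  [4, 1, 0, 0, 0]
  [0, 4, 1, 0, 0]
  [0, 0, 4, 0, 0]
  [0, 0, 0, 4, 0]
  [0, 0, 0, 0, 4]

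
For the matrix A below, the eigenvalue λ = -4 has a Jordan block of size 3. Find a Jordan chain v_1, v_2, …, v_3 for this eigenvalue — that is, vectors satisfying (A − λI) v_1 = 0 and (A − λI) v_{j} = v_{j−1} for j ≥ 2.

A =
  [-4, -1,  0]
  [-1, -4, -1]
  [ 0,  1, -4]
A Jordan chain for λ = -4 of length 3:
v_1 = (1, 0, -1)ᵀ
v_2 = (0, -1, 0)ᵀ
v_3 = (1, 0, 0)ᵀ

Let N = A − (-4)·I. We want v_3 with N^3 v_3 = 0 but N^2 v_3 ≠ 0; then v_{j-1} := N · v_j for j = 3, …, 2.

Pick v_3 = (1, 0, 0)ᵀ.
Then v_2 = N · v_3 = (0, -1, 0)ᵀ.
Then v_1 = N · v_2 = (1, 0, -1)ᵀ.

Sanity check: (A − (-4)·I) v_1 = (0, 0, 0)ᵀ = 0. ✓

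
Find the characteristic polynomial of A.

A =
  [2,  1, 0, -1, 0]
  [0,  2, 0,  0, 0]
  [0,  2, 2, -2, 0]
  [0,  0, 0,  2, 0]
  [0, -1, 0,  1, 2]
x^5 - 10*x^4 + 40*x^3 - 80*x^2 + 80*x - 32

Expanding det(x·I − A) (e.g. by cofactor expansion or by noting that A is similar to its Jordan form J, which has the same characteristic polynomial as A) gives
  χ_A(x) = x^5 - 10*x^4 + 40*x^3 - 80*x^2 + 80*x - 32
which factors as (x - 2)^5. The eigenvalues (with algebraic multiplicities) are λ = 2 with multiplicity 5.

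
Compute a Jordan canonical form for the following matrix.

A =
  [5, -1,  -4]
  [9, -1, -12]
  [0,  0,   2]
J_2(2) ⊕ J_1(2)

The characteristic polynomial is
  det(x·I − A) = x^3 - 6*x^2 + 12*x - 8 = (x - 2)^3

Eigenvalues and multiplicities (the geometric multiplicity of λ is n − rank(A − λI), which equals the number of Jordan blocks for λ):
  λ = 2: algebraic multiplicity = 3, geometric multiplicity = 2

Determining the block sizes for each eigenvalue:
  λ = 2: 2 blocks summing to 3 forces exactly one block of size 2 and the rest size 1 → block sizes [2, 1]

Assembling the blocks gives a Jordan form
J =
  [2, 1, 0]
  [0, 2, 0]
  [0, 0, 2]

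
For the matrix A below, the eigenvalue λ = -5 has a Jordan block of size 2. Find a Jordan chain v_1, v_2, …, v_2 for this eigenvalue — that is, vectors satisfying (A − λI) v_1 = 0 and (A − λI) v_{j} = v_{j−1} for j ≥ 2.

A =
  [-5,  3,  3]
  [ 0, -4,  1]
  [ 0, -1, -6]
A Jordan chain for λ = -5 of length 2:
v_1 = (3, 1, -1)ᵀ
v_2 = (0, 1, 0)ᵀ

Let N = A − (-5)·I. We want v_2 with N^2 v_2 = 0 but N^1 v_2 ≠ 0; then v_{j-1} := N · v_j for j = 2, …, 2.

Pick v_2 = (0, 1, 0)ᵀ.
Then v_1 = N · v_2 = (3, 1, -1)ᵀ.

Sanity check: (A − (-5)·I) v_1 = (0, 0, 0)ᵀ = 0. ✓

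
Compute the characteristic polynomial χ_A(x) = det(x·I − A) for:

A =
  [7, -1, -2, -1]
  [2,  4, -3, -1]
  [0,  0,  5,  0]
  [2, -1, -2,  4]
x^4 - 20*x^3 + 150*x^2 - 500*x + 625

Expanding det(x·I − A) (e.g. by cofactor expansion or by noting that A is similar to its Jordan form J, which has the same characteristic polynomial as A) gives
  χ_A(x) = x^4 - 20*x^3 + 150*x^2 - 500*x + 625
which factors as (x - 5)^4. The eigenvalues (with algebraic multiplicities) are λ = 5 with multiplicity 4.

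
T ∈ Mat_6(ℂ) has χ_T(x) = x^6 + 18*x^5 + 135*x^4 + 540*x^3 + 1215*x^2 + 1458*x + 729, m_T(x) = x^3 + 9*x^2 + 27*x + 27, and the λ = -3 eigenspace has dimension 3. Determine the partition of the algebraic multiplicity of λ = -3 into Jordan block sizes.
Block sizes for λ = -3: [3, 2, 1]

Step 1 — from the characteristic polynomial, algebraic multiplicity of λ = -3 is 6. From dim ker(T − (-3)·I) = 3, there are exactly 3 Jordan blocks for λ = -3.
Step 2 — from the minimal polynomial, the factor (x + 3)^3 tells us the largest block for λ = -3 has size 3.
Step 3 — with total size 6, 3 blocks, and largest block 3, the block sizes (in nonincreasing order) are [3, 2, 1].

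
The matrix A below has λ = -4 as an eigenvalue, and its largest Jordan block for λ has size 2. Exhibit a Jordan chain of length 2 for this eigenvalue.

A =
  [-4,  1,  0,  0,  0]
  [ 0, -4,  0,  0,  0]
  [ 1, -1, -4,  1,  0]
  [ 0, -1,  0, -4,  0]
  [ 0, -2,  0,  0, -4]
A Jordan chain for λ = -4 of length 2:
v_1 = (0, 0, 1, 0, 0)ᵀ
v_2 = (1, 0, 0, 0, 0)ᵀ

Let N = A − (-4)·I. We want v_2 with N^2 v_2 = 0 but N^1 v_2 ≠ 0; then v_{j-1} := N · v_j for j = 2, …, 2.

Pick v_2 = (1, 0, 0, 0, 0)ᵀ.
Then v_1 = N · v_2 = (0, 0, 1, 0, 0)ᵀ.

Sanity check: (A − (-4)·I) v_1 = (0, 0, 0, 0, 0)ᵀ = 0. ✓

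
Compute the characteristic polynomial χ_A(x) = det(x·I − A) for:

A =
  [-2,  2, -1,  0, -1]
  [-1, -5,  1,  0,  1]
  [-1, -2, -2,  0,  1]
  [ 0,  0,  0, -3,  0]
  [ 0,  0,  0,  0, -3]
x^5 + 15*x^4 + 90*x^3 + 270*x^2 + 405*x + 243

Expanding det(x·I − A) (e.g. by cofactor expansion or by noting that A is similar to its Jordan form J, which has the same characteristic polynomial as A) gives
  χ_A(x) = x^5 + 15*x^4 + 90*x^3 + 270*x^2 + 405*x + 243
which factors as (x + 3)^5. The eigenvalues (with algebraic multiplicities) are λ = -3 with multiplicity 5.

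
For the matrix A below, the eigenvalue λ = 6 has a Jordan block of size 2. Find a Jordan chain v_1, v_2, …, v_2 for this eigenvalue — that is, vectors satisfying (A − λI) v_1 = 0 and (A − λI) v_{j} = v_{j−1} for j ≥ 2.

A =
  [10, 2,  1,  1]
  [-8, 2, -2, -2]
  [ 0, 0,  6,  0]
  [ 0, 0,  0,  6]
A Jordan chain for λ = 6 of length 2:
v_1 = (4, -8, 0, 0)ᵀ
v_2 = (1, 0, 0, 0)ᵀ

Let N = A − (6)·I. We want v_2 with N^2 v_2 = 0 but N^1 v_2 ≠ 0; then v_{j-1} := N · v_j for j = 2, …, 2.

Pick v_2 = (1, 0, 0, 0)ᵀ.
Then v_1 = N · v_2 = (4, -8, 0, 0)ᵀ.

Sanity check: (A − (6)·I) v_1 = (0, 0, 0, 0)ᵀ = 0. ✓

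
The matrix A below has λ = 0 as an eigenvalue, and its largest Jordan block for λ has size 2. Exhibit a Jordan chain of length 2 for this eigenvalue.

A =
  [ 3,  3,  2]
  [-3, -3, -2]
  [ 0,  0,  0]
A Jordan chain for λ = 0 of length 2:
v_1 = (3, -3, 0)ᵀ
v_2 = (1, 0, 0)ᵀ

Let N = A − (0)·I. We want v_2 with N^2 v_2 = 0 but N^1 v_2 ≠ 0; then v_{j-1} := N · v_j for j = 2, …, 2.

Pick v_2 = (1, 0, 0)ᵀ.
Then v_1 = N · v_2 = (3, -3, 0)ᵀ.

Sanity check: (A − (0)·I) v_1 = (0, 0, 0)ᵀ = 0. ✓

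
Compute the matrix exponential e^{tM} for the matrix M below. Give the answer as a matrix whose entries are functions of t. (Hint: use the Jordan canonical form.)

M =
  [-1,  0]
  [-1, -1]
e^{tM} =
  [exp(-t), 0]
  [-t*exp(-t), exp(-t)]

Strategy: write M = P · J · P⁻¹ where J is a Jordan canonical form, so e^{tM} = P · e^{tJ} · P⁻¹, and e^{tJ} can be computed block-by-block.

M has Jordan form
J =
  [-1,  1]
  [ 0, -1]
(up to reordering of blocks).

Per-block formulas:
  For a 2×2 Jordan block J_2(-1): exp(t · J_2(-1)) = e^(-1t)·(I + t·N), where N is the 2×2 nilpotent shift.

After assembling e^{tJ} and conjugating by P, we get:

e^{tM} =
  [exp(-t), 0]
  [-t*exp(-t), exp(-t)]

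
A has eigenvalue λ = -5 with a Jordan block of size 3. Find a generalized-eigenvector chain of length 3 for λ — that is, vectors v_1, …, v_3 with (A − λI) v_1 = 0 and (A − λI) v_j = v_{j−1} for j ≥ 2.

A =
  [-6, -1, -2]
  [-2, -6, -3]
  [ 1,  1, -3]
A Jordan chain for λ = -5 of length 3:
v_1 = (1, 1, -1)ᵀ
v_2 = (-1, -2, 1)ᵀ
v_3 = (1, 0, 0)ᵀ

Let N = A − (-5)·I. We want v_3 with N^3 v_3 = 0 but N^2 v_3 ≠ 0; then v_{j-1} := N · v_j for j = 3, …, 2.

Pick v_3 = (1, 0, 0)ᵀ.
Then v_2 = N · v_3 = (-1, -2, 1)ᵀ.
Then v_1 = N · v_2 = (1, 1, -1)ᵀ.

Sanity check: (A − (-5)·I) v_1 = (0, 0, 0)ᵀ = 0. ✓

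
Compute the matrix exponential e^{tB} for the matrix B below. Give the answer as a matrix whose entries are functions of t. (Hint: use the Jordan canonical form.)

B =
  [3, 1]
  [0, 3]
e^{tB} =
  [exp(3*t), t*exp(3*t)]
  [0, exp(3*t)]

Strategy: write B = P · J · P⁻¹ where J is a Jordan canonical form, so e^{tB} = P · e^{tJ} · P⁻¹, and e^{tJ} can be computed block-by-block.

B has Jordan form
J =
  [3, 1]
  [0, 3]
(up to reordering of blocks).

Per-block formulas:
  For a 2×2 Jordan block J_2(3): exp(t · J_2(3)) = e^(3t)·(I + t·N), where N is the 2×2 nilpotent shift.

After assembling e^{tJ} and conjugating by P, we get:

e^{tB} =
  [exp(3*t), t*exp(3*t)]
  [0, exp(3*t)]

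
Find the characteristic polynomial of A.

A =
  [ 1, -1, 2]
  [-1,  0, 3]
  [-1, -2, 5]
x^3 - 6*x^2 + 12*x - 8

Expanding det(x·I − A) (e.g. by cofactor expansion or by noting that A is similar to its Jordan form J, which has the same characteristic polynomial as A) gives
  χ_A(x) = x^3 - 6*x^2 + 12*x - 8
which factors as (x - 2)^3. The eigenvalues (with algebraic multiplicities) are λ = 2 with multiplicity 3.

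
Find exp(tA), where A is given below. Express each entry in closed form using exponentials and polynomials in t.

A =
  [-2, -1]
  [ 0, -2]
e^{tA} =
  [exp(-2*t), -t*exp(-2*t)]
  [0, exp(-2*t)]

Strategy: write A = P · J · P⁻¹ where J is a Jordan canonical form, so e^{tA} = P · e^{tJ} · P⁻¹, and e^{tJ} can be computed block-by-block.

A has Jordan form
J =
  [-2,  1]
  [ 0, -2]
(up to reordering of blocks).

Per-block formulas:
  For a 2×2 Jordan block J_2(-2): exp(t · J_2(-2)) = e^(-2t)·(I + t·N), where N is the 2×2 nilpotent shift.

After assembling e^{tJ} and conjugating by P, we get:

e^{tA} =
  [exp(-2*t), -t*exp(-2*t)]
  [0, exp(-2*t)]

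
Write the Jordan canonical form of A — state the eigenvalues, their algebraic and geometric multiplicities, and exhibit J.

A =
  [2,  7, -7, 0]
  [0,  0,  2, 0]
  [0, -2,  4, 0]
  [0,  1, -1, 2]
J_2(2) ⊕ J_1(2) ⊕ J_1(2)

The characteristic polynomial is
  det(x·I − A) = x^4 - 8*x^3 + 24*x^2 - 32*x + 16 = (x - 2)^4

Eigenvalues and multiplicities (the geometric multiplicity of λ is n − rank(A − λI), which equals the number of Jordan blocks for λ):
  λ = 2: algebraic multiplicity = 4, geometric multiplicity = 3

Determining the block sizes for each eigenvalue:
  λ = 2: 3 blocks summing to 4 forces exactly one block of size 2 and the rest size 1 → block sizes [2, 1, 1]

Assembling the blocks gives a Jordan form
J =
  [2, 1, 0, 0]
  [0, 2, 0, 0]
  [0, 0, 2, 0]
  [0, 0, 0, 2]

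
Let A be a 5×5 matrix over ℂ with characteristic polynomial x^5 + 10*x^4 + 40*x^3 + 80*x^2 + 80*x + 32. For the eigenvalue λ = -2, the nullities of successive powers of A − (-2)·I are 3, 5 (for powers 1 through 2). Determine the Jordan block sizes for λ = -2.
Block sizes for λ = -2: [2, 2, 1]

From the dimensions of kernels of powers, the number of Jordan blocks of size at least j is d_j − d_{j−1} where d_j = dim ker(N^j) (with d_0 = 0). Computing the differences gives [3, 2].
The number of blocks of size exactly k is (#blocks of size ≥ k) − (#blocks of size ≥ k + 1), so the partition is: 1 block(s) of size 1, 2 block(s) of size 2.
In nonincreasing order the block sizes are [2, 2, 1].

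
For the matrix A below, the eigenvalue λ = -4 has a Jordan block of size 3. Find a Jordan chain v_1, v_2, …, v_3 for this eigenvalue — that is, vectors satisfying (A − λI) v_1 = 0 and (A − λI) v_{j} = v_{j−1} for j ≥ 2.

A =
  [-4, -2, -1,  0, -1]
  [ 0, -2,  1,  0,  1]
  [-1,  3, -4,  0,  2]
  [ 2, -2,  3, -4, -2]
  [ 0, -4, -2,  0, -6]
A Jordan chain for λ = -4 of length 3:
v_1 = (1, -1, 0, -3, 2)ᵀ
v_2 = (0, 0, -1, 2, 0)ᵀ
v_3 = (1, 0, 0, 0, 0)ᵀ

Let N = A − (-4)·I. We want v_3 with N^3 v_3 = 0 but N^2 v_3 ≠ 0; then v_{j-1} := N · v_j for j = 3, …, 2.

Pick v_3 = (1, 0, 0, 0, 0)ᵀ.
Then v_2 = N · v_3 = (0, 0, -1, 2, 0)ᵀ.
Then v_1 = N · v_2 = (1, -1, 0, -3, 2)ᵀ.

Sanity check: (A − (-4)·I) v_1 = (0, 0, 0, 0, 0)ᵀ = 0. ✓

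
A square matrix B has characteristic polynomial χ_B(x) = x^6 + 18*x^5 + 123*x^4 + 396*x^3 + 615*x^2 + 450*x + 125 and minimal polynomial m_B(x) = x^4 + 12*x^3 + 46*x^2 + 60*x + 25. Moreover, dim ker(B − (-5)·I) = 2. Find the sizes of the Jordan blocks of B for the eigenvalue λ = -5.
Block sizes for λ = -5: [2, 1]

Step 1 — from the characteristic polynomial, algebraic multiplicity of λ = -5 is 3. From dim ker(B − (-5)·I) = 2, there are exactly 2 Jordan blocks for λ = -5.
Step 2 — from the minimal polynomial, the factor (x + 5)^2 tells us the largest block for λ = -5 has size 2.
Step 3 — with total size 3, 2 blocks, and largest block 2, the block sizes (in nonincreasing order) are [2, 1].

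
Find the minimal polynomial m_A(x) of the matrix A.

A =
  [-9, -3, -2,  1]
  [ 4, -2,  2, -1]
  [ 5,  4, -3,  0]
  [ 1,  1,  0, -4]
x^3 + 13*x^2 + 56*x + 80

The characteristic polynomial is χ_A(x) = (x + 4)^2*(x + 5)^2, so the eigenvalues are known. The minimal polynomial is
  m_A(x) = Π_λ (x − λ)^{k_λ}
where k_λ is the size of the *largest* Jordan block for λ (equivalently, the smallest k with (A − λI)^k v = 0 for every generalised eigenvector v of λ).

  λ = -5: largest Jordan block has size 1, contributing (x + 5)
  λ = -4: largest Jordan block has size 2, contributing (x + 4)^2

So m_A(x) = (x + 4)^2*(x + 5) = x^3 + 13*x^2 + 56*x + 80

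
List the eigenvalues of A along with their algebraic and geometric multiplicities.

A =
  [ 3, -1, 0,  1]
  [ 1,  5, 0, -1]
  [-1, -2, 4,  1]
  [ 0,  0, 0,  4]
λ = 4: alg = 4, geom = 2

Step 1 — factor the characteristic polynomial to read off the algebraic multiplicities:
  χ_A(x) = (x - 4)^4

Step 2 — compute geometric multiplicities via the rank-nullity identity g(λ) = n − rank(A − λI):
  rank(A − (4)·I) = 2, so dim ker(A − (4)·I) = n − 2 = 2

Summary:
  λ = 4: algebraic multiplicity = 4, geometric multiplicity = 2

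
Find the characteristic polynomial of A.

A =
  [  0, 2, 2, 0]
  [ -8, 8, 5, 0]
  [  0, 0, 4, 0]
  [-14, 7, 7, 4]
x^4 - 16*x^3 + 96*x^2 - 256*x + 256

Expanding det(x·I − A) (e.g. by cofactor expansion or by noting that A is similar to its Jordan form J, which has the same characteristic polynomial as A) gives
  χ_A(x) = x^4 - 16*x^3 + 96*x^2 - 256*x + 256
which factors as (x - 4)^4. The eigenvalues (with algebraic multiplicities) are λ = 4 with multiplicity 4.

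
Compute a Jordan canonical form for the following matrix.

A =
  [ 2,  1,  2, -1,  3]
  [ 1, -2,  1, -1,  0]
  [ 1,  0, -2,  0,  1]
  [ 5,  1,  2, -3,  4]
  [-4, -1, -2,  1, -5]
J_3(-2) ⊕ J_2(-2)

The characteristic polynomial is
  det(x·I − A) = x^5 + 10*x^4 + 40*x^3 + 80*x^2 + 80*x + 32 = (x + 2)^5

Eigenvalues and multiplicities (the geometric multiplicity of λ is n − rank(A − λI), which equals the number of Jordan blocks for λ):
  λ = -2: algebraic multiplicity = 5, geometric multiplicity = 2

Determining the block sizes for each eigenvalue:
  λ = -2: with am = 5 and gm = 2, the partition is not yet determined (e.g. several partitions of 5 into 2 parts exist). Let N = A − (-2)·I. Computing rank(N^1) = 3, rank(N^2) = 1, rank(N^3) = 0; the number of blocks of size ≥ j is rank(N^{j−1}) − rank(N^j), giving [2, 2, 1]. So we have 1 block(s) of size 3, 1 block(s) of size 2 → block sizes [3, 2]

Assembling the blocks gives a Jordan form
J =
  [-2,  1,  0,  0,  0]
  [ 0, -2,  1,  0,  0]
  [ 0,  0, -2,  0,  0]
  [ 0,  0,  0, -2,  1]
  [ 0,  0,  0,  0, -2]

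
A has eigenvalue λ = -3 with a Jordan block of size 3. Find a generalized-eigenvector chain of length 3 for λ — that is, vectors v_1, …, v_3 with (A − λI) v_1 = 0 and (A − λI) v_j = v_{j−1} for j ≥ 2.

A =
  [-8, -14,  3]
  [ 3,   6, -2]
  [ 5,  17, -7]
A Jordan chain for λ = -3 of length 3:
v_1 = (-2, 2, 6)ᵀ
v_2 = (-5, 3, 5)ᵀ
v_3 = (1, 0, 0)ᵀ

Let N = A − (-3)·I. We want v_3 with N^3 v_3 = 0 but N^2 v_3 ≠ 0; then v_{j-1} := N · v_j for j = 3, …, 2.

Pick v_3 = (1, 0, 0)ᵀ.
Then v_2 = N · v_3 = (-5, 3, 5)ᵀ.
Then v_1 = N · v_2 = (-2, 2, 6)ᵀ.

Sanity check: (A − (-3)·I) v_1 = (0, 0, 0)ᵀ = 0. ✓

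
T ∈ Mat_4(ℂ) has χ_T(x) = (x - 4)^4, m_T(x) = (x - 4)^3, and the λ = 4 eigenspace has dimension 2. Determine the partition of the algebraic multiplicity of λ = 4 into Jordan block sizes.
Block sizes for λ = 4: [3, 1]

Step 1 — from the characteristic polynomial, algebraic multiplicity of λ = 4 is 4. From dim ker(T − (4)·I) = 2, there are exactly 2 Jordan blocks for λ = 4.
Step 2 — from the minimal polynomial, the factor (x − 4)^3 tells us the largest block for λ = 4 has size 3.
Step 3 — with total size 4, 2 blocks, and largest block 3, the block sizes (in nonincreasing order) are [3, 1].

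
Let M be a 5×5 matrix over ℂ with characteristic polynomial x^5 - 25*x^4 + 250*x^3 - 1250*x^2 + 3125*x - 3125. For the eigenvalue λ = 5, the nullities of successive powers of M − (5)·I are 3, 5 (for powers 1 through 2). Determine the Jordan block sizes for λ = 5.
Block sizes for λ = 5: [2, 2, 1]

From the dimensions of kernels of powers, the number of Jordan blocks of size at least j is d_j − d_{j−1} where d_j = dim ker(N^j) (with d_0 = 0). Computing the differences gives [3, 2].
The number of blocks of size exactly k is (#blocks of size ≥ k) − (#blocks of size ≥ k + 1), so the partition is: 1 block(s) of size 1, 2 block(s) of size 2.
In nonincreasing order the block sizes are [2, 2, 1].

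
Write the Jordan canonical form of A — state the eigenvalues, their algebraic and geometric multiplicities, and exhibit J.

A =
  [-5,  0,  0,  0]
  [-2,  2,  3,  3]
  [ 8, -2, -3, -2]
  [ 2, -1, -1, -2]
J_1(-5) ⊕ J_2(-1) ⊕ J_1(-1)

The characteristic polynomial is
  det(x·I − A) = x^4 + 8*x^3 + 18*x^2 + 16*x + 5 = (x + 1)^3*(x + 5)

Eigenvalues and multiplicities (the geometric multiplicity of λ is n − rank(A − λI), which equals the number of Jordan blocks for λ):
  λ = -5: algebraic multiplicity = 1, geometric multiplicity = 1
  λ = -1: algebraic multiplicity = 3, geometric multiplicity = 2

Determining the block sizes for each eigenvalue:
  λ = -5: one block (gm = 1), so the single block has size am = 1 → block sizes [1]
  λ = -1: 2 blocks summing to 3 forces exactly one block of size 2 and the rest size 1 → block sizes [2, 1]

Assembling the blocks gives a Jordan form
J =
  [-5,  0,  0,  0]
  [ 0, -1,  1,  0]
  [ 0,  0, -1,  0]
  [ 0,  0,  0, -1]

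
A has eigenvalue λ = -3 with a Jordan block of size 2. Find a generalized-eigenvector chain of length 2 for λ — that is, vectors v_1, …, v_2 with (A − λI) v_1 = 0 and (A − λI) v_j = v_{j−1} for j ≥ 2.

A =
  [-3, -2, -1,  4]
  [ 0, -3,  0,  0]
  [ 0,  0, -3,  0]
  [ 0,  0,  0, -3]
A Jordan chain for λ = -3 of length 2:
v_1 = (-2, 0, 0, 0)ᵀ
v_2 = (0, 1, 0, 0)ᵀ

Let N = A − (-3)·I. We want v_2 with N^2 v_2 = 0 but N^1 v_2 ≠ 0; then v_{j-1} := N · v_j for j = 2, …, 2.

Pick v_2 = (0, 1, 0, 0)ᵀ.
Then v_1 = N · v_2 = (-2, 0, 0, 0)ᵀ.

Sanity check: (A − (-3)·I) v_1 = (0, 0, 0, 0)ᵀ = 0. ✓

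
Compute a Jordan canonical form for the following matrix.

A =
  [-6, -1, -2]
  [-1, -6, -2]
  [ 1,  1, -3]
J_2(-5) ⊕ J_1(-5)

The characteristic polynomial is
  det(x·I − A) = x^3 + 15*x^2 + 75*x + 125 = (x + 5)^3

Eigenvalues and multiplicities (the geometric multiplicity of λ is n − rank(A − λI), which equals the number of Jordan blocks for λ):
  λ = -5: algebraic multiplicity = 3, geometric multiplicity = 2

Determining the block sizes for each eigenvalue:
  λ = -5: 2 blocks summing to 3 forces exactly one block of size 2 and the rest size 1 → block sizes [2, 1]

Assembling the blocks gives a Jordan form
J =
  [-5,  1,  0]
  [ 0, -5,  0]
  [ 0,  0, -5]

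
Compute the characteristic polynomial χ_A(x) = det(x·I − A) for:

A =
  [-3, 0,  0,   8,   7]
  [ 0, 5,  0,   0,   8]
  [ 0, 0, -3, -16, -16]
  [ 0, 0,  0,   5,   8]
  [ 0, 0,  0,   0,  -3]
x^5 - x^4 - 38*x^3 - 18*x^2 + 405*x + 675

Expanding det(x·I − A) (e.g. by cofactor expansion or by noting that A is similar to its Jordan form J, which has the same characteristic polynomial as A) gives
  χ_A(x) = x^5 - x^4 - 38*x^3 - 18*x^2 + 405*x + 675
which factors as (x - 5)^2*(x + 3)^3. The eigenvalues (with algebraic multiplicities) are λ = -3 with multiplicity 3, λ = 5 with multiplicity 2.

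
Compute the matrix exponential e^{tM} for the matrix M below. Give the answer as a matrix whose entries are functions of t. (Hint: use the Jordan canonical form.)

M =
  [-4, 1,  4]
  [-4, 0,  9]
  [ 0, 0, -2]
e^{tM} =
  [-2*t*exp(-2*t) + exp(-2*t), t*exp(-2*t), t^2*exp(-2*t)/2 + 4*t*exp(-2*t)]
  [-4*t*exp(-2*t), 2*t*exp(-2*t) + exp(-2*t), t^2*exp(-2*t) + 9*t*exp(-2*t)]
  [0, 0, exp(-2*t)]

Strategy: write M = P · J · P⁻¹ where J is a Jordan canonical form, so e^{tM} = P · e^{tJ} · P⁻¹, and e^{tJ} can be computed block-by-block.

M has Jordan form
J =
  [-2,  1,  0]
  [ 0, -2,  1]
  [ 0,  0, -2]
(up to reordering of blocks).

Per-block formulas:
  For a 3×3 Jordan block J_3(-2): exp(t · J_3(-2)) = e^(-2t)·(I + t·N + (t^2/2)·N^2), where N is the 3×3 nilpotent shift.

After assembling e^{tJ} and conjugating by P, we get:

e^{tM} =
  [-2*t*exp(-2*t) + exp(-2*t), t*exp(-2*t), t^2*exp(-2*t)/2 + 4*t*exp(-2*t)]
  [-4*t*exp(-2*t), 2*t*exp(-2*t) + exp(-2*t), t^2*exp(-2*t) + 9*t*exp(-2*t)]
  [0, 0, exp(-2*t)]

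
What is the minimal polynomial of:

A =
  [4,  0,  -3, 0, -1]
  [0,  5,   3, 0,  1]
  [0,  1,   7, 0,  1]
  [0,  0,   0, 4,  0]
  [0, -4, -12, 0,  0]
x^3 - 12*x^2 + 48*x - 64

The characteristic polynomial is χ_A(x) = (x - 4)^5, so the eigenvalues are known. The minimal polynomial is
  m_A(x) = Π_λ (x − λ)^{k_λ}
where k_λ is the size of the *largest* Jordan block for λ (equivalently, the smallest k with (A − λI)^k v = 0 for every generalised eigenvector v of λ).

  λ = 4: largest Jordan block has size 3, contributing (x − 4)^3

So m_A(x) = (x - 4)^3 = x^3 - 12*x^2 + 48*x - 64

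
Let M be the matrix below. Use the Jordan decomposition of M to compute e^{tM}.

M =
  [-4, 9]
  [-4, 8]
e^{tM} =
  [-6*t*exp(2*t) + exp(2*t), 9*t*exp(2*t)]
  [-4*t*exp(2*t), 6*t*exp(2*t) + exp(2*t)]

Strategy: write M = P · J · P⁻¹ where J is a Jordan canonical form, so e^{tM} = P · e^{tJ} · P⁻¹, and e^{tJ} can be computed block-by-block.

M has Jordan form
J =
  [2, 1]
  [0, 2]
(up to reordering of blocks).

Per-block formulas:
  For a 2×2 Jordan block J_2(2): exp(t · J_2(2)) = e^(2t)·(I + t·N), where N is the 2×2 nilpotent shift.

After assembling e^{tJ} and conjugating by P, we get:

e^{tM} =
  [-6*t*exp(2*t) + exp(2*t), 9*t*exp(2*t)]
  [-4*t*exp(2*t), 6*t*exp(2*t) + exp(2*t)]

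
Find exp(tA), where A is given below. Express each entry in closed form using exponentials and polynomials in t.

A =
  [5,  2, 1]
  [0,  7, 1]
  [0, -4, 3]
e^{tA} =
  [exp(5*t), 2*t*exp(5*t), t*exp(5*t)]
  [0, 2*t*exp(5*t) + exp(5*t), t*exp(5*t)]
  [0, -4*t*exp(5*t), -2*t*exp(5*t) + exp(5*t)]

Strategy: write A = P · J · P⁻¹ where J is a Jordan canonical form, so e^{tA} = P · e^{tJ} · P⁻¹, and e^{tJ} can be computed block-by-block.

A has Jordan form
J =
  [5, 1, 0]
  [0, 5, 0]
  [0, 0, 5]
(up to reordering of blocks).

Per-block formulas:
  For a 2×2 Jordan block J_2(5): exp(t · J_2(5)) = e^(5t)·(I + t·N), where N is the 2×2 nilpotent shift.
  For a 1×1 block at λ = 5: exp(t · [5]) = [e^(5t)].

After assembling e^{tJ} and conjugating by P, we get:

e^{tA} =
  [exp(5*t), 2*t*exp(5*t), t*exp(5*t)]
  [0, 2*t*exp(5*t) + exp(5*t), t*exp(5*t)]
  [0, -4*t*exp(5*t), -2*t*exp(5*t) + exp(5*t)]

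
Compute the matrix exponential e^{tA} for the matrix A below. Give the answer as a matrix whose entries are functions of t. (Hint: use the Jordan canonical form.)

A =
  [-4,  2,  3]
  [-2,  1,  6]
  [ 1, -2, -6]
e^{tA} =
  [-t*exp(-3*t) + exp(-3*t), 2*t*exp(-3*t), 3*t*exp(-3*t)]
  [-2*t*exp(-3*t), 4*t*exp(-3*t) + exp(-3*t), 6*t*exp(-3*t)]
  [t*exp(-3*t), -2*t*exp(-3*t), -3*t*exp(-3*t) + exp(-3*t)]

Strategy: write A = P · J · P⁻¹ where J is a Jordan canonical form, so e^{tA} = P · e^{tJ} · P⁻¹, and e^{tJ} can be computed block-by-block.

A has Jordan form
J =
  [-3,  1,  0]
  [ 0, -3,  0]
  [ 0,  0, -3]
(up to reordering of blocks).

Per-block formulas:
  For a 2×2 Jordan block J_2(-3): exp(t · J_2(-3)) = e^(-3t)·(I + t·N), where N is the 2×2 nilpotent shift.
  For a 1×1 block at λ = -3: exp(t · [-3]) = [e^(-3t)].

After assembling e^{tJ} and conjugating by P, we get:

e^{tA} =
  [-t*exp(-3*t) + exp(-3*t), 2*t*exp(-3*t), 3*t*exp(-3*t)]
  [-2*t*exp(-3*t), 4*t*exp(-3*t) + exp(-3*t), 6*t*exp(-3*t)]
  [t*exp(-3*t), -2*t*exp(-3*t), -3*t*exp(-3*t) + exp(-3*t)]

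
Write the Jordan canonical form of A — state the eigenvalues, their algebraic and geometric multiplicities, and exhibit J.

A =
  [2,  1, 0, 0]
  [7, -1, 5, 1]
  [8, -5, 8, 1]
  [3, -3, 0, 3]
J_3(3) ⊕ J_1(3)

The characteristic polynomial is
  det(x·I − A) = x^4 - 12*x^3 + 54*x^2 - 108*x + 81 = (x - 3)^4

Eigenvalues and multiplicities (the geometric multiplicity of λ is n − rank(A − λI), which equals the number of Jordan blocks for λ):
  λ = 3: algebraic multiplicity = 4, geometric multiplicity = 2

Determining the block sizes for each eigenvalue:
  λ = 3: with am = 4 and gm = 2, the partition is not yet determined (e.g. several partitions of 4 into 2 parts exist). Let N = A − (3)·I. Computing rank(N^1) = 2, rank(N^2) = 1, rank(N^3) = 0; the number of blocks of size ≥ j is rank(N^{j−1}) − rank(N^j), giving [2, 1, 1]. So we have 1 block(s) of size 3, 1 block(s) of size 1 → block sizes [3, 1]

Assembling the blocks gives a Jordan form
J =
  [3, 1, 0, 0]
  [0, 3, 1, 0]
  [0, 0, 3, 0]
  [0, 0, 0, 3]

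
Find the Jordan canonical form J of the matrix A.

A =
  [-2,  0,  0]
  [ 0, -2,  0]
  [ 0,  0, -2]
J_1(-2) ⊕ J_1(-2) ⊕ J_1(-2)

The characteristic polynomial is
  det(x·I − A) = x^3 + 6*x^2 + 12*x + 8 = (x + 2)^3

Eigenvalues and multiplicities (the geometric multiplicity of λ is n − rank(A − λI), which equals the number of Jordan blocks for λ):
  λ = -2: algebraic multiplicity = 3, geometric multiplicity = 3

Determining the block sizes for each eigenvalue:
  λ = -2: gm = am = 3, so every block has size 1 → block sizes [1, 1, 1]

Assembling the blocks gives a Jordan form
J =
  [-2,  0,  0]
  [ 0, -2,  0]
  [ 0,  0, -2]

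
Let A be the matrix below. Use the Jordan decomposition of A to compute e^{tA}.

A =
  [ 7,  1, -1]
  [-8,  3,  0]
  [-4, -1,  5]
e^{tA} =
  [2*t*exp(5*t) + exp(5*t), t^2*exp(5*t)/2 + t*exp(5*t), -t^2*exp(5*t) - t*exp(5*t)]
  [-8*t*exp(5*t), -2*t^2*exp(5*t) - 2*t*exp(5*t) + exp(5*t), 4*t^2*exp(5*t)]
  [-4*t*exp(5*t), -t^2*exp(5*t) - t*exp(5*t), 2*t^2*exp(5*t) + exp(5*t)]

Strategy: write A = P · J · P⁻¹ where J is a Jordan canonical form, so e^{tA} = P · e^{tJ} · P⁻¹, and e^{tJ} can be computed block-by-block.

A has Jordan form
J =
  [5, 1, 0]
  [0, 5, 1]
  [0, 0, 5]
(up to reordering of blocks).

Per-block formulas:
  For a 3×3 Jordan block J_3(5): exp(t · J_3(5)) = e^(5t)·(I + t·N + (t^2/2)·N^2), where N is the 3×3 nilpotent shift.

After assembling e^{tJ} and conjugating by P, we get:

e^{tA} =
  [2*t*exp(5*t) + exp(5*t), t^2*exp(5*t)/2 + t*exp(5*t), -t^2*exp(5*t) - t*exp(5*t)]
  [-8*t*exp(5*t), -2*t^2*exp(5*t) - 2*t*exp(5*t) + exp(5*t), 4*t^2*exp(5*t)]
  [-4*t*exp(5*t), -t^2*exp(5*t) - t*exp(5*t), 2*t^2*exp(5*t) + exp(5*t)]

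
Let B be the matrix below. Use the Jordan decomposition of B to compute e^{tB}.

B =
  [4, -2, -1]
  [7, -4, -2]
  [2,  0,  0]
e^{tB} =
  [4*t + 1, -2*t, -t]
  [-2*t^2 + 7*t, t^2 - 4*t + 1, t^2/2 - 2*t]
  [4*t^2 + 2*t, -2*t^2, 1 - t^2]

Strategy: write B = P · J · P⁻¹ where J is a Jordan canonical form, so e^{tB} = P · e^{tJ} · P⁻¹, and e^{tJ} can be computed block-by-block.

B has Jordan form
J =
  [0, 1, 0]
  [0, 0, 1]
  [0, 0, 0]
(up to reordering of blocks).

Per-block formulas:
  For a 3×3 Jordan block J_3(0): exp(t · J_3(0)) = e^(0t)·(I + t·N + (t^2/2)·N^2), where N is the 3×3 nilpotent shift.

After assembling e^{tJ} and conjugating by P, we get:

e^{tB} =
  [4*t + 1, -2*t, -t]
  [-2*t^2 + 7*t, t^2 - 4*t + 1, t^2/2 - 2*t]
  [4*t^2 + 2*t, -2*t^2, 1 - t^2]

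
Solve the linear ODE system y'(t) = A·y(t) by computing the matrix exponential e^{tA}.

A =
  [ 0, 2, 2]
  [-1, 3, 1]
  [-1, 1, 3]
e^{tA} =
  [-2*t*exp(2*t) + exp(2*t), 2*t*exp(2*t), 2*t*exp(2*t)]
  [-t*exp(2*t), t*exp(2*t) + exp(2*t), t*exp(2*t)]
  [-t*exp(2*t), t*exp(2*t), t*exp(2*t) + exp(2*t)]

Strategy: write A = P · J · P⁻¹ where J is a Jordan canonical form, so e^{tA} = P · e^{tJ} · P⁻¹, and e^{tJ} can be computed block-by-block.

A has Jordan form
J =
  [2, 1, 0]
  [0, 2, 0]
  [0, 0, 2]
(up to reordering of blocks).

Per-block formulas:
  For a 2×2 Jordan block J_2(2): exp(t · J_2(2)) = e^(2t)·(I + t·N), where N is the 2×2 nilpotent shift.
  For a 1×1 block at λ = 2: exp(t · [2]) = [e^(2t)].

After assembling e^{tJ} and conjugating by P, we get:

e^{tA} =
  [-2*t*exp(2*t) + exp(2*t), 2*t*exp(2*t), 2*t*exp(2*t)]
  [-t*exp(2*t), t*exp(2*t) + exp(2*t), t*exp(2*t)]
  [-t*exp(2*t), t*exp(2*t), t*exp(2*t) + exp(2*t)]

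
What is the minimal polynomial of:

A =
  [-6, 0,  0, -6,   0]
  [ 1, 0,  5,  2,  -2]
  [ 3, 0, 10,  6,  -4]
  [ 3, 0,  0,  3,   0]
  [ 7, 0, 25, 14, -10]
x^4 + 3*x^3

The characteristic polynomial is χ_A(x) = x^4*(x + 3), so the eigenvalues are known. The minimal polynomial is
  m_A(x) = Π_λ (x − λ)^{k_λ}
where k_λ is the size of the *largest* Jordan block for λ (equivalently, the smallest k with (A − λI)^k v = 0 for every generalised eigenvector v of λ).

  λ = -3: largest Jordan block has size 1, contributing (x + 3)
  λ = 0: largest Jordan block has size 3, contributing (x − 0)^3

So m_A(x) = x^3*(x + 3) = x^4 + 3*x^3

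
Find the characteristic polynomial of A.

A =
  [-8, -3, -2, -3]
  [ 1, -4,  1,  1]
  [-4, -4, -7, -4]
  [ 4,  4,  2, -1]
x^4 + 20*x^3 + 150*x^2 + 500*x + 625

Expanding det(x·I − A) (e.g. by cofactor expansion or by noting that A is similar to its Jordan form J, which has the same characteristic polynomial as A) gives
  χ_A(x) = x^4 + 20*x^3 + 150*x^2 + 500*x + 625
which factors as (x + 5)^4. The eigenvalues (with algebraic multiplicities) are λ = -5 with multiplicity 4.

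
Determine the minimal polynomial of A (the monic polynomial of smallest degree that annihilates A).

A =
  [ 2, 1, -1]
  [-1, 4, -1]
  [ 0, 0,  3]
x^2 - 6*x + 9

The characteristic polynomial is χ_A(x) = (x - 3)^3, so the eigenvalues are known. The minimal polynomial is
  m_A(x) = Π_λ (x − λ)^{k_λ}
where k_λ is the size of the *largest* Jordan block for λ (equivalently, the smallest k with (A − λI)^k v = 0 for every generalised eigenvector v of λ).

  λ = 3: largest Jordan block has size 2, contributing (x − 3)^2

So m_A(x) = (x - 3)^2 = x^2 - 6*x + 9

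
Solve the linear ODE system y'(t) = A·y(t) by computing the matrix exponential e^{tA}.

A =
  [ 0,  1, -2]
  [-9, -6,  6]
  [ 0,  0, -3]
e^{tA} =
  [3*t*exp(-3*t) + exp(-3*t), t*exp(-3*t), -2*t*exp(-3*t)]
  [-9*t*exp(-3*t), -3*t*exp(-3*t) + exp(-3*t), 6*t*exp(-3*t)]
  [0, 0, exp(-3*t)]

Strategy: write A = P · J · P⁻¹ where J is a Jordan canonical form, so e^{tA} = P · e^{tJ} · P⁻¹, and e^{tJ} can be computed block-by-block.

A has Jordan form
J =
  [-3,  1,  0]
  [ 0, -3,  0]
  [ 0,  0, -3]
(up to reordering of blocks).

Per-block formulas:
  For a 1×1 block at λ = -3: exp(t · [-3]) = [e^(-3t)].
  For a 2×2 Jordan block J_2(-3): exp(t · J_2(-3)) = e^(-3t)·(I + t·N), where N is the 2×2 nilpotent shift.

After assembling e^{tJ} and conjugating by P, we get:

e^{tA} =
  [3*t*exp(-3*t) + exp(-3*t), t*exp(-3*t), -2*t*exp(-3*t)]
  [-9*t*exp(-3*t), -3*t*exp(-3*t) + exp(-3*t), 6*t*exp(-3*t)]
  [0, 0, exp(-3*t)]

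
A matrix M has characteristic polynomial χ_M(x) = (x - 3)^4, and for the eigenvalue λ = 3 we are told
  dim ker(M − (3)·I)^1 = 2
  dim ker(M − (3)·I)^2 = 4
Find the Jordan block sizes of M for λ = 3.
Block sizes for λ = 3: [2, 2]

From the dimensions of kernels of powers, the number of Jordan blocks of size at least j is d_j − d_{j−1} where d_j = dim ker(N^j) (with d_0 = 0). Computing the differences gives [2, 2].
The number of blocks of size exactly k is (#blocks of size ≥ k) − (#blocks of size ≥ k + 1), so the partition is: 2 block(s) of size 2.
In nonincreasing order the block sizes are [2, 2].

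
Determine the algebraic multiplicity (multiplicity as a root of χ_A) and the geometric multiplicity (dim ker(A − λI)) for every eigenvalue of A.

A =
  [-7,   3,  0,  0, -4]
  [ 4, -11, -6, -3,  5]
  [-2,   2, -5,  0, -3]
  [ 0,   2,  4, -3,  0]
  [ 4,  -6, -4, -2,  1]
λ = -5: alg = 5, geom = 2

Step 1 — factor the characteristic polynomial to read off the algebraic multiplicities:
  χ_A(x) = (x + 5)^5

Step 2 — compute geometric multiplicities via the rank-nullity identity g(λ) = n − rank(A − λI):
  rank(A − (-5)·I) = 3, so dim ker(A − (-5)·I) = n − 3 = 2

Summary:
  λ = -5: algebraic multiplicity = 5, geometric multiplicity = 2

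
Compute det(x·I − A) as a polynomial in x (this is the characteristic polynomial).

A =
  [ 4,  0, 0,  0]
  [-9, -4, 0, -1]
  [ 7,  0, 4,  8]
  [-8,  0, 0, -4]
x^4 - 32*x^2 + 256

Expanding det(x·I − A) (e.g. by cofactor expansion or by noting that A is similar to its Jordan form J, which has the same characteristic polynomial as A) gives
  χ_A(x) = x^4 - 32*x^2 + 256
which factors as (x - 4)^2*(x + 4)^2. The eigenvalues (with algebraic multiplicities) are λ = -4 with multiplicity 2, λ = 4 with multiplicity 2.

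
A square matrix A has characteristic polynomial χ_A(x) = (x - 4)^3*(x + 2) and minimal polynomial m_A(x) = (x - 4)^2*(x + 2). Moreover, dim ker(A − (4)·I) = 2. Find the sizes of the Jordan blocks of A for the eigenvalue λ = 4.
Block sizes for λ = 4: [2, 1]

Step 1 — from the characteristic polynomial, algebraic multiplicity of λ = 4 is 3. From dim ker(A − (4)·I) = 2, there are exactly 2 Jordan blocks for λ = 4.
Step 2 — from the minimal polynomial, the factor (x − 4)^2 tells us the largest block for λ = 4 has size 2.
Step 3 — with total size 3, 2 blocks, and largest block 2, the block sizes (in nonincreasing order) are [2, 1].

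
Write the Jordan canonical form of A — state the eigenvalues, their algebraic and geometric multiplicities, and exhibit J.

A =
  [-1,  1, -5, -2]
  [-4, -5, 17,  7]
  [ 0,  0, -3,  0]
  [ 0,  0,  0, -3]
J_3(-3) ⊕ J_1(-3)

The characteristic polynomial is
  det(x·I − A) = x^4 + 12*x^3 + 54*x^2 + 108*x + 81 = (x + 3)^4

Eigenvalues and multiplicities (the geometric multiplicity of λ is n − rank(A − λI), which equals the number of Jordan blocks for λ):
  λ = -3: algebraic multiplicity = 4, geometric multiplicity = 2

Determining the block sizes for each eigenvalue:
  λ = -3: with am = 4 and gm = 2, the partition is not yet determined (e.g. several partitions of 4 into 2 parts exist). Let N = A − (-3)·I. Computing rank(N^1) = 2, rank(N^2) = 1, rank(N^3) = 0; the number of blocks of size ≥ j is rank(N^{j−1}) − rank(N^j), giving [2, 1, 1]. So we have 1 block(s) of size 3, 1 block(s) of size 1 → block sizes [3, 1]

Assembling the blocks gives a Jordan form
J =
  [-3,  1,  0,  0]
  [ 0, -3,  1,  0]
  [ 0,  0, -3,  0]
  [ 0,  0,  0, -3]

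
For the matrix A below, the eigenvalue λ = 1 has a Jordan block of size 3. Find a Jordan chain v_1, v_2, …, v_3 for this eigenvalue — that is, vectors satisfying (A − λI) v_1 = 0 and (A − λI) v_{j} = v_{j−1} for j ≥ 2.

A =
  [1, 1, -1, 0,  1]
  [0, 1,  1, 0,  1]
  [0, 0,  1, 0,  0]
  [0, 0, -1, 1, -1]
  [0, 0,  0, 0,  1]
A Jordan chain for λ = 1 of length 3:
v_1 = (1, 0, 0, 0, 0)ᵀ
v_2 = (-1, 1, 0, -1, 0)ᵀ
v_3 = (0, 0, 1, 0, 0)ᵀ

Let N = A − (1)·I. We want v_3 with N^3 v_3 = 0 but N^2 v_3 ≠ 0; then v_{j-1} := N · v_j for j = 3, …, 2.

Pick v_3 = (0, 0, 1, 0, 0)ᵀ.
Then v_2 = N · v_3 = (-1, 1, 0, -1, 0)ᵀ.
Then v_1 = N · v_2 = (1, 0, 0, 0, 0)ᵀ.

Sanity check: (A − (1)·I) v_1 = (0, 0, 0, 0, 0)ᵀ = 0. ✓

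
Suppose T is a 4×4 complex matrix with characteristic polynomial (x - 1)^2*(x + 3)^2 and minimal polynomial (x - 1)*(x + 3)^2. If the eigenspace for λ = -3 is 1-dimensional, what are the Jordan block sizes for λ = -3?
Block sizes for λ = -3: [2]

Step 1 — from the characteristic polynomial, algebraic multiplicity of λ = -3 is 2. From dim ker(T − (-3)·I) = 1, there are exactly 1 Jordan blocks for λ = -3.
Step 2 — from the minimal polynomial, the factor (x + 3)^2 tells us the largest block for λ = -3 has size 2.
Step 3 — with total size 2, 1 blocks, and largest block 2, the block sizes (in nonincreasing order) are [2].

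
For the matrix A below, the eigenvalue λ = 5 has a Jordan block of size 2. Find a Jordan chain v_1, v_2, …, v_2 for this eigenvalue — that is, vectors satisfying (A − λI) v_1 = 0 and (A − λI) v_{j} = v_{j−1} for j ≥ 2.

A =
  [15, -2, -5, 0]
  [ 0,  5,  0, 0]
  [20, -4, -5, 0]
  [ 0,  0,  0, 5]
A Jordan chain for λ = 5 of length 2:
v_1 = (10, 0, 20, 0)ᵀ
v_2 = (1, 0, 0, 0)ᵀ

Let N = A − (5)·I. We want v_2 with N^2 v_2 = 0 but N^1 v_2 ≠ 0; then v_{j-1} := N · v_j for j = 2, …, 2.

Pick v_2 = (1, 0, 0, 0)ᵀ.
Then v_1 = N · v_2 = (10, 0, 20, 0)ᵀ.

Sanity check: (A − (5)·I) v_1 = (0, 0, 0, 0)ᵀ = 0. ✓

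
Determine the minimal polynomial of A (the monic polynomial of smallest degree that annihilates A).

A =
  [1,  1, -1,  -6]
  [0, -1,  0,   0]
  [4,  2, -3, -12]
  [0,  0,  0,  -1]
x^2 + 2*x + 1

The characteristic polynomial is χ_A(x) = (x + 1)^4, so the eigenvalues are known. The minimal polynomial is
  m_A(x) = Π_λ (x − λ)^{k_λ}
where k_λ is the size of the *largest* Jordan block for λ (equivalently, the smallest k with (A − λI)^k v = 0 for every generalised eigenvector v of λ).

  λ = -1: largest Jordan block has size 2, contributing (x + 1)^2

So m_A(x) = (x + 1)^2 = x^2 + 2*x + 1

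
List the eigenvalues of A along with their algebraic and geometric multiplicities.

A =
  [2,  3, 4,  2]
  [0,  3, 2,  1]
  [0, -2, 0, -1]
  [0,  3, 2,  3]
λ = 2: alg = 4, geom = 2

Step 1 — factor the characteristic polynomial to read off the algebraic multiplicities:
  χ_A(x) = (x - 2)^4

Step 2 — compute geometric multiplicities via the rank-nullity identity g(λ) = n − rank(A − λI):
  rank(A − (2)·I) = 2, so dim ker(A − (2)·I) = n − 2 = 2

Summary:
  λ = 2: algebraic multiplicity = 4, geometric multiplicity = 2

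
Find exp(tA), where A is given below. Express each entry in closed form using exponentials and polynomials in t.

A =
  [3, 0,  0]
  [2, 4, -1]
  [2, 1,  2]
e^{tA} =
  [exp(3*t), 0, 0]
  [2*t*exp(3*t), t*exp(3*t) + exp(3*t), -t*exp(3*t)]
  [2*t*exp(3*t), t*exp(3*t), -t*exp(3*t) + exp(3*t)]

Strategy: write A = P · J · P⁻¹ where J is a Jordan canonical form, so e^{tA} = P · e^{tJ} · P⁻¹, and e^{tJ} can be computed block-by-block.

A has Jordan form
J =
  [3, 1, 0]
  [0, 3, 0]
  [0, 0, 3]
(up to reordering of blocks).

Per-block formulas:
  For a 1×1 block at λ = 3: exp(t · [3]) = [e^(3t)].
  For a 2×2 Jordan block J_2(3): exp(t · J_2(3)) = e^(3t)·(I + t·N), where N is the 2×2 nilpotent shift.

After assembling e^{tJ} and conjugating by P, we get:

e^{tA} =
  [exp(3*t), 0, 0]
  [2*t*exp(3*t), t*exp(3*t) + exp(3*t), -t*exp(3*t)]
  [2*t*exp(3*t), t*exp(3*t), -t*exp(3*t) + exp(3*t)]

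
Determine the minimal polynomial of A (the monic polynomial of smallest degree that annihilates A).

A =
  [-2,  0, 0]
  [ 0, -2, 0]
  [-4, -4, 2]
x^2 - 4

The characteristic polynomial is χ_A(x) = (x - 2)*(x + 2)^2, so the eigenvalues are known. The minimal polynomial is
  m_A(x) = Π_λ (x − λ)^{k_λ}
where k_λ is the size of the *largest* Jordan block for λ (equivalently, the smallest k with (A − λI)^k v = 0 for every generalised eigenvector v of λ).

  λ = -2: largest Jordan block has size 1, contributing (x + 2)
  λ = 2: largest Jordan block has size 1, contributing (x − 2)

So m_A(x) = (x - 2)*(x + 2) = x^2 - 4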